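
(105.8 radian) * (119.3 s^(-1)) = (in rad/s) 1.262e+04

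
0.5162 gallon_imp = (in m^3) 0.002347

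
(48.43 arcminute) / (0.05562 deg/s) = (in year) 4.602e-07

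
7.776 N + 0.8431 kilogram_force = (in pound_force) 3.607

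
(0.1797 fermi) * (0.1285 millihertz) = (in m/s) 2.309e-20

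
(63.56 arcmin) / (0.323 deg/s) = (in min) 0.05466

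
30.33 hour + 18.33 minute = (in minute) 1838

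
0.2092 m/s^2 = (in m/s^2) 0.2092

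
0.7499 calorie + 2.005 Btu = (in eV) 1.322e+22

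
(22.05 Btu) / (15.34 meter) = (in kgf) 154.6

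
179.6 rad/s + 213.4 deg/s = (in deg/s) 1.05e+04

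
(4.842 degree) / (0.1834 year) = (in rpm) 1.395e-07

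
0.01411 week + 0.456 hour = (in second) 1.018e+04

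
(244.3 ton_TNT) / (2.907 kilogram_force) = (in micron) 3.585e+16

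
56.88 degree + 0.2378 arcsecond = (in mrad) 992.7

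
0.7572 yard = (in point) 1963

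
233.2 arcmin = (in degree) 3.887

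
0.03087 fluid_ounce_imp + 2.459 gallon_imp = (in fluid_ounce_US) 378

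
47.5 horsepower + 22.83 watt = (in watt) 3.544e+04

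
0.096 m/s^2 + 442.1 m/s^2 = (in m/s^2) 442.2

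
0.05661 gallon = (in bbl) 0.001348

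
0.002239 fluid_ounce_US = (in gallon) 1.749e-05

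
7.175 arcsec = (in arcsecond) 7.175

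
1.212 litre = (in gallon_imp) 0.2666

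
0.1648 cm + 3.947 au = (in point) 1.674e+15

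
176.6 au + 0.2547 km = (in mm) 2.642e+16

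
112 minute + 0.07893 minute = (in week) 0.01112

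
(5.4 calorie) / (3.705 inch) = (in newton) 240.1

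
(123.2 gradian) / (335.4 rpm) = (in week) 9.11e-08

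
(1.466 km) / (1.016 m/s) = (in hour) 0.4008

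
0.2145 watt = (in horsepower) 0.0002876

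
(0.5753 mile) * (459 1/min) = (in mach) 20.8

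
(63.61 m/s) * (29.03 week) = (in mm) 1.117e+12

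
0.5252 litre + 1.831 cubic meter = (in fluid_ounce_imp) 6.446e+04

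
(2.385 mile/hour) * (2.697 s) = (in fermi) 2.876e+15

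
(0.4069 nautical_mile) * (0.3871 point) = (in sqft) 1.108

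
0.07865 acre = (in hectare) 0.03183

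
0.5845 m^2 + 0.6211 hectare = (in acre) 1.535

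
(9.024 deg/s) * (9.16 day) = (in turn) 1.984e+04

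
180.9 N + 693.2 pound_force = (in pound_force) 733.9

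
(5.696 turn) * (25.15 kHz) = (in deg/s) 5.157e+07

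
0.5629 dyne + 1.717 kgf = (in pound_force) 3.785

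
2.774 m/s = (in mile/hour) 6.205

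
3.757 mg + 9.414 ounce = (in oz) 9.414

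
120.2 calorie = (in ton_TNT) 1.202e-07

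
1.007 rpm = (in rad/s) 0.1055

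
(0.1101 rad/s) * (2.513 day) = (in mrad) 2.391e+07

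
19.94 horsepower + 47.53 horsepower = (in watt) 5.031e+04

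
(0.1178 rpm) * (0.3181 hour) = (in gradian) 899.3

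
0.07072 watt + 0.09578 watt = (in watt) 0.1665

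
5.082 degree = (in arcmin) 304.9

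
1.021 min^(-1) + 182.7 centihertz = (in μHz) 1.844e+06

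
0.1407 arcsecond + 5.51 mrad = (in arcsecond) 1137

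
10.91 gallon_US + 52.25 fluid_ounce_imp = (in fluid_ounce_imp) 1506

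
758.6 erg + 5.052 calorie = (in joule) 21.14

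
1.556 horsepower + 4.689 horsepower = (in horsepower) 6.245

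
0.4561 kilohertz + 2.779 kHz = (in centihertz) 3.235e+05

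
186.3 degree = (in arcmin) 1.118e+04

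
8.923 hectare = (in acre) 22.05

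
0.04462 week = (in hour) 7.496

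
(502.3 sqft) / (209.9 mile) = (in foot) 0.0004532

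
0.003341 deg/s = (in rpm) 0.0005568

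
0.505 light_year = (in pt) 1.354e+19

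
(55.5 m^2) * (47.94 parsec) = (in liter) 8.21e+22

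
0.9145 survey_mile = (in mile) 0.9145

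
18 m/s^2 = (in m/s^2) 18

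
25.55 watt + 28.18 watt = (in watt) 53.73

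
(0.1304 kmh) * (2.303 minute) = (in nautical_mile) 0.002703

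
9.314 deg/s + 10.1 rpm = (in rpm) 11.65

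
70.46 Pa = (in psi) 0.01022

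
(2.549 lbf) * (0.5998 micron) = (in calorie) 1.625e-06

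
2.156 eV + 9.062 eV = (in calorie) 4.296e-19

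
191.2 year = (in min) 1.005e+08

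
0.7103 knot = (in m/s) 0.3654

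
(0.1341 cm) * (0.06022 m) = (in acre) 1.996e-08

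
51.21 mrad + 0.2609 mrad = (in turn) 0.008192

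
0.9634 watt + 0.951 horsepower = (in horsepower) 0.9523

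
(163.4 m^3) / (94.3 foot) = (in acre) 0.001405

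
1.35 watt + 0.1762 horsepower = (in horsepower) 0.178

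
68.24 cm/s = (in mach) 0.002004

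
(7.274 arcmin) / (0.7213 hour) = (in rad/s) 8.149e-07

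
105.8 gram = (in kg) 0.1058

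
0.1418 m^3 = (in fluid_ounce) 4795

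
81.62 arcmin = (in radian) 0.02374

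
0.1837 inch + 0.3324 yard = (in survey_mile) 0.0001918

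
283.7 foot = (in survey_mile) 0.05373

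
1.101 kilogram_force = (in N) 10.8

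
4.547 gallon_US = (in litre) 17.21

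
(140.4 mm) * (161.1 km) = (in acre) 5.589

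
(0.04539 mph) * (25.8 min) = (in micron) 3.141e+07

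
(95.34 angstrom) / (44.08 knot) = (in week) 6.952e-16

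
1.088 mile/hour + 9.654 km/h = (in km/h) 11.4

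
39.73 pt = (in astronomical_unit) 9.369e-14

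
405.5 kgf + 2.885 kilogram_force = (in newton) 4005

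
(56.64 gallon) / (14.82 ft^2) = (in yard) 0.1703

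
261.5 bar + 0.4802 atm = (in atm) 258.6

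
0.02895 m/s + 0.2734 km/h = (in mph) 0.2346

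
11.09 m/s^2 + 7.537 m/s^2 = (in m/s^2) 18.63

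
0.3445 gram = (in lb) 0.0007595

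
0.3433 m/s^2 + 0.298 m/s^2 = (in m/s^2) 0.6413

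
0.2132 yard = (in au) 1.303e-12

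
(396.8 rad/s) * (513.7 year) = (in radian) 6.428e+12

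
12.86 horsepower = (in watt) 9590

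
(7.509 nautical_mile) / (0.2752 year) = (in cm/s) 0.1602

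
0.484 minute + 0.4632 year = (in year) 0.4632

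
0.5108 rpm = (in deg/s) 3.065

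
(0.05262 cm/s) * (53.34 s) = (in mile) 1.744e-05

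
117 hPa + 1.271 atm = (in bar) 1.405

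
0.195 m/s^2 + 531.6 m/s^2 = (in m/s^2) 531.8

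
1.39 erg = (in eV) 8.676e+11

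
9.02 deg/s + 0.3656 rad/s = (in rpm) 4.995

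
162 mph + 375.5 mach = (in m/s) 1.279e+05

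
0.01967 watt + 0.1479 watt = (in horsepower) 0.0002247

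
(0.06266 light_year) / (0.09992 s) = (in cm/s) 5.933e+17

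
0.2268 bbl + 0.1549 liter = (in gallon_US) 9.567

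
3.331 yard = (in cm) 304.6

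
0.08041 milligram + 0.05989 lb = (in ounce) 0.9582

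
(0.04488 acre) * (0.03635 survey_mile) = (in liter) 1.062e+07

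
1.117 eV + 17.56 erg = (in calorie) 4.197e-07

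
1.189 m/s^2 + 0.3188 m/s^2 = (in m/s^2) 1.508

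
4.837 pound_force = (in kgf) 2.194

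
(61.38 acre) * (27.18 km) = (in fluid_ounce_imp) 2.376e+14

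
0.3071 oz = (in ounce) 0.3071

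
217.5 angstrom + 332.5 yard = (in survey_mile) 0.1889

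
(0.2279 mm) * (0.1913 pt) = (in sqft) 1.656e-07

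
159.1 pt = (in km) 5.613e-05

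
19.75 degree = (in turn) 0.05486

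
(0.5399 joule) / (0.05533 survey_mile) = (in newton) 0.006063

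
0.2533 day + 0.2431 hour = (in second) 2.276e+04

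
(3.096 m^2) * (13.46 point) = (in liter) 14.7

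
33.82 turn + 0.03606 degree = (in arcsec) 4.383e+07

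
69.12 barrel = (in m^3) 10.99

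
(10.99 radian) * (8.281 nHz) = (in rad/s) 9.101e-08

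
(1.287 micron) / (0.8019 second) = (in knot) 3.12e-06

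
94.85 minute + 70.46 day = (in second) 6.093e+06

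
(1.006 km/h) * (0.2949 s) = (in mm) 82.41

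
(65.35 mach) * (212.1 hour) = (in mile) 1.056e+07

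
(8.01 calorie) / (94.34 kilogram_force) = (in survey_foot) 0.1188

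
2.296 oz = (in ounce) 2.296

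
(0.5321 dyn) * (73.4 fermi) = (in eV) 2.438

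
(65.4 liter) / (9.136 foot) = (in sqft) 0.2528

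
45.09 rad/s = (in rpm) 430.6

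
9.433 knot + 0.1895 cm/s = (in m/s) 4.855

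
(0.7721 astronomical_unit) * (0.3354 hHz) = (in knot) 7.53e+12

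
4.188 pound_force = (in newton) 18.63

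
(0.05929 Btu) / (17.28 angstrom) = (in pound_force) 8.138e+09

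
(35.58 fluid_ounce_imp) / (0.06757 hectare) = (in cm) 0.0001496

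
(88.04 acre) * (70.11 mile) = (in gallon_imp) 8.843e+12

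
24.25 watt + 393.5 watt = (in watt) 417.8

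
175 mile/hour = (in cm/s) 7823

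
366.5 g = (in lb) 0.808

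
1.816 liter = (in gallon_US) 0.4797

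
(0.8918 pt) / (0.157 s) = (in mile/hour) 0.004483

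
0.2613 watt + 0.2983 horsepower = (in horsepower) 0.2987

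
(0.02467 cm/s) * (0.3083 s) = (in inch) 0.002994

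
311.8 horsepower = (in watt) 2.325e+05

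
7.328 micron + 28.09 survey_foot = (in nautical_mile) 0.004623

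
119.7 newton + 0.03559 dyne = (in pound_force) 26.91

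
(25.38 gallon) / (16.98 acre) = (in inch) 5.504e-05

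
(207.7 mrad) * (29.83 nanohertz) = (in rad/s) 6.196e-09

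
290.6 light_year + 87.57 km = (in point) 7.793e+21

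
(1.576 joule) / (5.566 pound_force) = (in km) 6.365e-05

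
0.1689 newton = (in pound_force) 0.03797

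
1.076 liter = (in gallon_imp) 0.2367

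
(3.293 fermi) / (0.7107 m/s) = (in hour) 1.287e-18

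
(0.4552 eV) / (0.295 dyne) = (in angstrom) 0.0002472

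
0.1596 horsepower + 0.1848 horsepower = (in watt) 256.8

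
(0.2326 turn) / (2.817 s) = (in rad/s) 0.5188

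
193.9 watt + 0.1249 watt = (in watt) 194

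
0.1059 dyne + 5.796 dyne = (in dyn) 5.902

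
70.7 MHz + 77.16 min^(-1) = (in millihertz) 7.07e+10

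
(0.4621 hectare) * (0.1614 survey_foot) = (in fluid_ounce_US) 7.687e+06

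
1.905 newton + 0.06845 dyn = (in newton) 1.905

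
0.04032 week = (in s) 2.439e+04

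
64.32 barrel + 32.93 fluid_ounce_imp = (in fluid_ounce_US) 3.458e+05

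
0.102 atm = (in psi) 1.499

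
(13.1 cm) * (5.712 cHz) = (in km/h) 0.02694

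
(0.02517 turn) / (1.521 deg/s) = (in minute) 0.09929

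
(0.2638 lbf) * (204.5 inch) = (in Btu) 0.005777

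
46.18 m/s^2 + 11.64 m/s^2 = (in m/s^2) 57.82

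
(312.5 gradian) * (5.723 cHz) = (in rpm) 2.683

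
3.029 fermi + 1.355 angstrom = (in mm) 1.355e-07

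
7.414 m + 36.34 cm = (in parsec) 2.52e-16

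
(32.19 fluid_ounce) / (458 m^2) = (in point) 0.005892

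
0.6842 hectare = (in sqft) 7.365e+04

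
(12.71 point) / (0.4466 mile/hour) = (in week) 3.713e-08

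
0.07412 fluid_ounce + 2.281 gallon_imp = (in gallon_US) 2.74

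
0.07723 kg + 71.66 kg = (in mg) 7.174e+07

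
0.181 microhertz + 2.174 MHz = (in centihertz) 2.174e+08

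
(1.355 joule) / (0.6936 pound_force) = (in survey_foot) 1.441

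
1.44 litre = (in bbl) 0.009057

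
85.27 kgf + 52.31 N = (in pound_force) 199.7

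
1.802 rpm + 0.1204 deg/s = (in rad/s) 0.1908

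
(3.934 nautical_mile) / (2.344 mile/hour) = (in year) 0.0002205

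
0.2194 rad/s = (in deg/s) 12.57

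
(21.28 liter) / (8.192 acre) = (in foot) 2.106e-06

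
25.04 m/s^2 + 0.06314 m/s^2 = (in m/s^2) 25.1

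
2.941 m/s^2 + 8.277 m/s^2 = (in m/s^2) 11.22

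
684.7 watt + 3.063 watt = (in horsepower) 0.9223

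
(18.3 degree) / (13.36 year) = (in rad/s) 7.581e-10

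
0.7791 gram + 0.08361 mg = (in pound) 0.001718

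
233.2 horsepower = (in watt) 1.739e+05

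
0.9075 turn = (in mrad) 5702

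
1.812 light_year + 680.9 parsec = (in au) 1.406e+08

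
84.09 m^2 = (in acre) 0.02078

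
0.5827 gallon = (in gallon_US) 0.5827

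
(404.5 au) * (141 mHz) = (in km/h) 3.072e+13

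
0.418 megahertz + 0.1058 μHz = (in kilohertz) 418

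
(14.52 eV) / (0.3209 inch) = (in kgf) 2.91e-17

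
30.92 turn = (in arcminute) 6.679e+05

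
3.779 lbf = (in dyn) 1.681e+06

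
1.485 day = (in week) 0.2121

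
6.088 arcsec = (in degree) 0.001691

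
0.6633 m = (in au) 4.434e-12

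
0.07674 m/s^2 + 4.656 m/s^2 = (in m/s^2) 4.733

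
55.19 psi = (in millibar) 3805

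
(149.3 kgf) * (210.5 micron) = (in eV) 1.924e+18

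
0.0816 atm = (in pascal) 8268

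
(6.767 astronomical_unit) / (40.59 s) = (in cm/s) 2.494e+12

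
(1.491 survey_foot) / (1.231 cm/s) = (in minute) 0.6153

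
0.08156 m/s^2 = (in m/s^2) 0.08156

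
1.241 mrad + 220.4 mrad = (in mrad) 221.6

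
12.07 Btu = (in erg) 1.273e+11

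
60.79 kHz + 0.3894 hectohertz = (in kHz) 60.83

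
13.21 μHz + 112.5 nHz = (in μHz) 13.32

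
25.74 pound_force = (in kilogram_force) 11.68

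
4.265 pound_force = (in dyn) 1.897e+06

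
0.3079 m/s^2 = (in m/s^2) 0.3079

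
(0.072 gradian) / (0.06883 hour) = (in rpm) 4.359e-05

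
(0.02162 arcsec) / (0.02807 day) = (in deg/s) 2.476e-09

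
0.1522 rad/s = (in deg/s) 8.72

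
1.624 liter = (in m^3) 0.001624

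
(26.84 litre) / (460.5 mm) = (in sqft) 0.6274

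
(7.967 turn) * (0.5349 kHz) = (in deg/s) 1.534e+06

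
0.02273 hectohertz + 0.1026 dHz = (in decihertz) 22.83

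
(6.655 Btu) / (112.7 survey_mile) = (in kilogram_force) 0.003948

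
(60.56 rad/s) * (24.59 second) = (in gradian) 9.48e+04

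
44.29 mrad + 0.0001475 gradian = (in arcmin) 152.3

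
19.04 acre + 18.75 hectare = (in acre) 65.37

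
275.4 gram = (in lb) 0.6072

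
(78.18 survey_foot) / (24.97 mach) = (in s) 0.002803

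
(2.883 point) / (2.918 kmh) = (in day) 1.452e-08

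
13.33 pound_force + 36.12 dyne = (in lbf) 13.33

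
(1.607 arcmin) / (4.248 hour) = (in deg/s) 1.751e-06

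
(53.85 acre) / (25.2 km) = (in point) 2.451e+04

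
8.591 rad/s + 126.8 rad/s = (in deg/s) 7757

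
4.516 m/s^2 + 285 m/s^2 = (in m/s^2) 289.5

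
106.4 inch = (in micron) 2.703e+06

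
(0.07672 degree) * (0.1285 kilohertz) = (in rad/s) 0.1721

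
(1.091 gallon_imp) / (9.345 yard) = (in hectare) 5.804e-08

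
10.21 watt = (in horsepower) 0.01369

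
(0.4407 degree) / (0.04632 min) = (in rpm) 0.02643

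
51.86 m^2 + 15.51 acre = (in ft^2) 6.762e+05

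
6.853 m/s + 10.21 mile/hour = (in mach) 0.03353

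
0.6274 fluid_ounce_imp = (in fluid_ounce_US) 0.6028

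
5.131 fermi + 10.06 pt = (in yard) 0.003881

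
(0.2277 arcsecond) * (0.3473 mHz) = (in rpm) 3.661e-09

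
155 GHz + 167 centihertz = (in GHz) 155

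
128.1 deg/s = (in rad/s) 2.236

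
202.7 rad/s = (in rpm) 1936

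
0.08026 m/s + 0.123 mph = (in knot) 0.2629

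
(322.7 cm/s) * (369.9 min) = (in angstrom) 7.162e+14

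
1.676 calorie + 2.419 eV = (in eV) 4.377e+19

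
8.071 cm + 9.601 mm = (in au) 6.037e-13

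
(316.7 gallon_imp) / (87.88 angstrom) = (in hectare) 1.638e+04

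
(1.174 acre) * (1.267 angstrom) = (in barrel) 3.786e-06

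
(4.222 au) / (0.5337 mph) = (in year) 8.394e+04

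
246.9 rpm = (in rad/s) 25.86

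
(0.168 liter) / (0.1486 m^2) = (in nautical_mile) 6.104e-07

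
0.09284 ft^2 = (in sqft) 0.09284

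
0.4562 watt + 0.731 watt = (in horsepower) 0.001592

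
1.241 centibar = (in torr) 9.308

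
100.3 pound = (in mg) 4.55e+07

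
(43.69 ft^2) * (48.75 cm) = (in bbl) 12.45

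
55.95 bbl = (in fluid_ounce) 3.008e+05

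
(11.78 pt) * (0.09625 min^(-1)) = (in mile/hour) 1.491e-05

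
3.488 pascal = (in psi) 0.0005059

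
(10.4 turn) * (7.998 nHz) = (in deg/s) 2.994e-05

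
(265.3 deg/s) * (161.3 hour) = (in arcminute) 9.243e+09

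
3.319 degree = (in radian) 0.05793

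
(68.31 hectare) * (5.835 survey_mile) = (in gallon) 1.695e+12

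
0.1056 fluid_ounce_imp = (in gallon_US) 0.0007926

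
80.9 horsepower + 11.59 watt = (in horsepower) 80.92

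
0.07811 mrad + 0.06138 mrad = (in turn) 2.22e-05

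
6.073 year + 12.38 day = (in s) 1.926e+08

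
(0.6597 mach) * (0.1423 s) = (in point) 9.061e+04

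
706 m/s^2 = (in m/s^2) 706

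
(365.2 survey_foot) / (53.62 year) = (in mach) 1.933e-10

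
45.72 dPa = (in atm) 4.512e-05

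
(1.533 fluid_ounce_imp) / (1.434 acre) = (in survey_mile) 4.664e-12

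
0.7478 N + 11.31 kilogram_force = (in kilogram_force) 11.39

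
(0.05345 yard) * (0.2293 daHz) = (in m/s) 0.1121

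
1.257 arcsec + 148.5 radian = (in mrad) 1.485e+05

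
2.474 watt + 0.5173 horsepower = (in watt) 388.2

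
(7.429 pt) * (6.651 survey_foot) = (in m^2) 0.005313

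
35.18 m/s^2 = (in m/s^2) 35.18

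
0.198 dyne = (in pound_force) 4.451e-07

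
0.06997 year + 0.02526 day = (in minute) 3.681e+04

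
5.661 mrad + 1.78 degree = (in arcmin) 126.3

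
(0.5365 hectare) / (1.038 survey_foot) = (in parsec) 5.495e-13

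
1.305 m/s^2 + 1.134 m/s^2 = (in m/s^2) 2.439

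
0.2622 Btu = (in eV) 1.727e+21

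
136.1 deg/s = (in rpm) 22.68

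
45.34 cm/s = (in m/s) 0.4534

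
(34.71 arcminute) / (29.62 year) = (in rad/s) 1.081e-11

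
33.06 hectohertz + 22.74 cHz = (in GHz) 3.306e-06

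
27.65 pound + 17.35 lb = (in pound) 45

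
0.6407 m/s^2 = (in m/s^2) 0.6407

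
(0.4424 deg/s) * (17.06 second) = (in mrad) 131.7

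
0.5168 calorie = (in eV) 1.35e+19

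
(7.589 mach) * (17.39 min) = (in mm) 2.696e+09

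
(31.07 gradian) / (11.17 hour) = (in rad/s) 1.214e-05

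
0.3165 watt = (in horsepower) 0.0004244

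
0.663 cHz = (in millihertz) 6.63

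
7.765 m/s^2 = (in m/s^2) 7.765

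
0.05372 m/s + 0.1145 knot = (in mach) 0.0003308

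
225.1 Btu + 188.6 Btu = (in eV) 2.724e+24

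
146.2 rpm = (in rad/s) 15.31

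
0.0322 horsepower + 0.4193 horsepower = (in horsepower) 0.4515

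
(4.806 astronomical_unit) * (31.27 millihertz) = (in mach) 6.603e+07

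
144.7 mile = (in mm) 2.329e+08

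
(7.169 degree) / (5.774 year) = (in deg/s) 3.937e-08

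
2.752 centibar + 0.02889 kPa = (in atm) 0.02745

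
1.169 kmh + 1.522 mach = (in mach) 1.523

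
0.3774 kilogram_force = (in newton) 3.701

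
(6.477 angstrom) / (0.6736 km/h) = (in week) 5.724e-15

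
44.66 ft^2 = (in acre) 0.001025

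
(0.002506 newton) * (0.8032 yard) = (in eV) 1.149e+16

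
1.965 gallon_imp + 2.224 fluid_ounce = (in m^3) 0.008999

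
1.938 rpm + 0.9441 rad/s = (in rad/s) 1.147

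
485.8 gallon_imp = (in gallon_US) 583.4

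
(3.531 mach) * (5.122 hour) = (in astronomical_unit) 0.0001482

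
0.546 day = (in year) 0.001496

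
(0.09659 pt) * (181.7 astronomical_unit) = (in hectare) 9.262e+04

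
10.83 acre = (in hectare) 4.383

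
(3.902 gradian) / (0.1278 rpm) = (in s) 4.58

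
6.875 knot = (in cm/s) 353.7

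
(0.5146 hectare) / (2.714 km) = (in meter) 1.896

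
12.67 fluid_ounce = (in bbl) 0.002357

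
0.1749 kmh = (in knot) 0.09444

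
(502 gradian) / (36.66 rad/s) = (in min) 0.003585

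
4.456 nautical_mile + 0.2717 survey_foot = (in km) 8.253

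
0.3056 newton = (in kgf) 0.03116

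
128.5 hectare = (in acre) 317.5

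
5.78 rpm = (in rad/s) 0.6053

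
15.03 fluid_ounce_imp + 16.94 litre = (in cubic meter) 0.01737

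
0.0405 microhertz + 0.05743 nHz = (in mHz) 4.056e-05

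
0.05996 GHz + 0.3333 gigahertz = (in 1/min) 2.36e+10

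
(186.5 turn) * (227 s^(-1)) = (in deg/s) 1.524e+07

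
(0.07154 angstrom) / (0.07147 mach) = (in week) 4.861e-19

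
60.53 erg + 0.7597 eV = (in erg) 60.53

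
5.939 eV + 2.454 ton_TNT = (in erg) 1.027e+17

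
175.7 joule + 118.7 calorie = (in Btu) 0.6373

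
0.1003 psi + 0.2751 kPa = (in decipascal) 9666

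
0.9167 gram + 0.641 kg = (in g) 641.9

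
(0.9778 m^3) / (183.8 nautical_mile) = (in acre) 7.098e-10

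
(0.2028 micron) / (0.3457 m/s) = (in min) 9.777e-09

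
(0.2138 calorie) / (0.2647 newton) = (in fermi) 3.379e+15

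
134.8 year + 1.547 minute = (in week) 7029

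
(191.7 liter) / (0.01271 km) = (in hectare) 1.508e-06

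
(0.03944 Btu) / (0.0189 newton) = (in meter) 2202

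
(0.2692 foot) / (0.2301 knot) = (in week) 1.146e-06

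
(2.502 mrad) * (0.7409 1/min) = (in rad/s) 3.09e-05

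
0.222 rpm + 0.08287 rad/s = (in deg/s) 6.08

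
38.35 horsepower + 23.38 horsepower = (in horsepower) 61.73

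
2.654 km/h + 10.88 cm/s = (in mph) 1.892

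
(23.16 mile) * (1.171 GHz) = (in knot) 8.484e+13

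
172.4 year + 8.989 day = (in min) 9.063e+07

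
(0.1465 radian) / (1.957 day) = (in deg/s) 4.964e-05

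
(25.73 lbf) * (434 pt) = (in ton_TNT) 4.188e-09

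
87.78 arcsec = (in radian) 0.0004256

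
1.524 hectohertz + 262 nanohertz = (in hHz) 1.524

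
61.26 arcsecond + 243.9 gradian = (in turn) 0.6098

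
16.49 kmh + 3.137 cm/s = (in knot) 8.965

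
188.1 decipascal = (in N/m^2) 18.81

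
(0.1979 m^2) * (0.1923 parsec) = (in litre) 1.174e+18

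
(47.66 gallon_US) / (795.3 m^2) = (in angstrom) 2.268e+06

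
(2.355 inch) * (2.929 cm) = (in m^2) 0.001752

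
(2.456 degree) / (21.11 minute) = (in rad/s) 3.384e-05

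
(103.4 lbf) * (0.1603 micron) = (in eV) 4.602e+14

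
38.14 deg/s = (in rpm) 6.357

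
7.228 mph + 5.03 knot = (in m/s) 5.819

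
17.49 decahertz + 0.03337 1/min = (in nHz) 1.749e+11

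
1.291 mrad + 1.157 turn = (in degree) 416.6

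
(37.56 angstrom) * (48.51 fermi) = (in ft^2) 1.961e-21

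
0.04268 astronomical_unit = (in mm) 6.385e+12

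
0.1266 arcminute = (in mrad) 0.03683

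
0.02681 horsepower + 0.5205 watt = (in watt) 20.51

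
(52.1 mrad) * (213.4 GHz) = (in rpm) 1.062e+11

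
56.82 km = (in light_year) 6.006e-12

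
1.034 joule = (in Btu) 0.00098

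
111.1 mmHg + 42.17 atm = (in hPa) 4.288e+04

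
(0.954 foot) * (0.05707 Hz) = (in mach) 4.874e-05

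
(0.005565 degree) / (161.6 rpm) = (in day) 6.643e-11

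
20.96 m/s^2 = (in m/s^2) 20.96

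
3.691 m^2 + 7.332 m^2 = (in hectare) 0.001102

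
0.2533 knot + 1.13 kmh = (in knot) 0.8635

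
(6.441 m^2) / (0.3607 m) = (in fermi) 1.786e+16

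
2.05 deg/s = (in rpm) 0.3417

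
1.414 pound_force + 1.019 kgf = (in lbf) 3.661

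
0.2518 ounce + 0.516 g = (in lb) 0.01688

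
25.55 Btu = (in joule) 2.696e+04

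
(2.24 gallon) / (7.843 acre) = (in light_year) 2.824e-23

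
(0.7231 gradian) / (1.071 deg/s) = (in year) 1.927e-08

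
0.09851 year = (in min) 5.178e+04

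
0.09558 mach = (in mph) 72.8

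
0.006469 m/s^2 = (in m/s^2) 0.006469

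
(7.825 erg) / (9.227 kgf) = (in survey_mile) 5.373e-12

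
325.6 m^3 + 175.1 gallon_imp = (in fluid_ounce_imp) 1.149e+07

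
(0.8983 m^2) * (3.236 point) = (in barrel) 0.00645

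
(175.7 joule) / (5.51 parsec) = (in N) 1.033e-15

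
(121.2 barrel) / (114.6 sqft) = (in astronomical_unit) 1.21e-11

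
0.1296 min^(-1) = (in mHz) 2.16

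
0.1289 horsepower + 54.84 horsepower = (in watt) 4.099e+04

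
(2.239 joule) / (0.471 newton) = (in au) 3.178e-11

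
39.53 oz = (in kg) 1.121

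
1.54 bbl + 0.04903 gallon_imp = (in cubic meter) 0.2451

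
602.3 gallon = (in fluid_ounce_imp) 8.024e+04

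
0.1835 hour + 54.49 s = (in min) 11.92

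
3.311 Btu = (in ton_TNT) 8.349e-07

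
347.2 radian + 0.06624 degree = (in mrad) 3.472e+05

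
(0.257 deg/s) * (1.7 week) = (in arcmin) 1.585e+07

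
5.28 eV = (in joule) 8.459e-19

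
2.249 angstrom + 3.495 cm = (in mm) 34.95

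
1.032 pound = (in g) 468.1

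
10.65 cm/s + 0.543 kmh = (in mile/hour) 0.5756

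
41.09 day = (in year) 0.1126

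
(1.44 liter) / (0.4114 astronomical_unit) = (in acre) 5.782e-18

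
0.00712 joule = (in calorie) 0.001702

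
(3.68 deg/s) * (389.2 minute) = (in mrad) 1.5e+06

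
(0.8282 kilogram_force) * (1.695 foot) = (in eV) 2.619e+19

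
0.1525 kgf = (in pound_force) 0.3362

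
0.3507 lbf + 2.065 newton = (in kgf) 0.3696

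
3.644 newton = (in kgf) 0.3716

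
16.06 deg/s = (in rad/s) 0.2803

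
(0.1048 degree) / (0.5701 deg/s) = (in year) 5.829e-09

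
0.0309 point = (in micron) 10.9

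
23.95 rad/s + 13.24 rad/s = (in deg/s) 2131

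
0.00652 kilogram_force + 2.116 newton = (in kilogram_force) 0.2223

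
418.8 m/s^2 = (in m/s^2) 418.8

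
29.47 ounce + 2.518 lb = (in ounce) 69.76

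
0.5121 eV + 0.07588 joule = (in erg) 7.588e+05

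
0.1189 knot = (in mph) 0.1368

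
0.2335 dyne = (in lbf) 5.249e-07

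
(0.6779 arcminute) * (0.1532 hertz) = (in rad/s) 3.021e-05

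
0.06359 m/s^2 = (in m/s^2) 0.06359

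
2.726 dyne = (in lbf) 6.128e-06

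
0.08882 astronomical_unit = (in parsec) 4.306e-07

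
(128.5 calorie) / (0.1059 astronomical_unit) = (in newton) 3.394e-08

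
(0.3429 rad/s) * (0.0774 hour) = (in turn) 15.21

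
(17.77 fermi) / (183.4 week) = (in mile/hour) 3.584e-22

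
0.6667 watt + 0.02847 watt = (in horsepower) 0.0009322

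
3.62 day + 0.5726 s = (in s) 3.128e+05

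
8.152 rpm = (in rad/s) 0.8537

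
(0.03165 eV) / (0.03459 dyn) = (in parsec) 4.751e-31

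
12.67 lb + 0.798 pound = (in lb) 13.47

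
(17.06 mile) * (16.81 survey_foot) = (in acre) 34.76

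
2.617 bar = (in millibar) 2617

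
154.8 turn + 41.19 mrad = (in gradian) 6.192e+04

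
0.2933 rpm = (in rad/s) 0.03071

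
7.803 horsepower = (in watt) 5819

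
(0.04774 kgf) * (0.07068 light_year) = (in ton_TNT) 7.482e+04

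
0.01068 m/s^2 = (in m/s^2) 0.01068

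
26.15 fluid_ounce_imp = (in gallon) 0.1963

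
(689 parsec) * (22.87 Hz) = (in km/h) 1.75e+21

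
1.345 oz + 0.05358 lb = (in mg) 6.243e+04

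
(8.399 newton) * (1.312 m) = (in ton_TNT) 2.634e-09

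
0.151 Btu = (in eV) 9.944e+20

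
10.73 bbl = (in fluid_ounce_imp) 6.004e+04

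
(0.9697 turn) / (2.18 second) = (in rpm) 26.69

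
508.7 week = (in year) 9.756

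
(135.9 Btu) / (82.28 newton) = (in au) 1.165e-08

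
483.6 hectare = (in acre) 1195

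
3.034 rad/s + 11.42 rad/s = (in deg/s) 828.2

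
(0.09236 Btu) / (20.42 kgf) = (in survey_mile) 0.0003024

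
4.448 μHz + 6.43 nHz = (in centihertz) 0.0004454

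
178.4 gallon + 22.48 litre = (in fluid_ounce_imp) 2.456e+04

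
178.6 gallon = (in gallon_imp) 148.7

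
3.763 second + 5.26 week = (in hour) 883.7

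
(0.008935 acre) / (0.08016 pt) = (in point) 3.625e+09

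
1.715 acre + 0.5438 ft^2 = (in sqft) 7.471e+04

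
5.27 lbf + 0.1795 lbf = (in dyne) 2.424e+06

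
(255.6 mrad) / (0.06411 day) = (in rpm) 0.0004406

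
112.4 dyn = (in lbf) 0.0002527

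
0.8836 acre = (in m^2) 3576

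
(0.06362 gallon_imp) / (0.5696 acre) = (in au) 8.387e-19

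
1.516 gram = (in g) 1.516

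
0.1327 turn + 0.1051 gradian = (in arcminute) 2872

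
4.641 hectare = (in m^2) 4.641e+04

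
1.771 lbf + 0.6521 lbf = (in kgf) 1.099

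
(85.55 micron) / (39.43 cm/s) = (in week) 3.587e-10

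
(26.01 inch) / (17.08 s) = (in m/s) 0.03868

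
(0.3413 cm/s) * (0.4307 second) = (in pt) 4.167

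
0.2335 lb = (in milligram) 1.059e+05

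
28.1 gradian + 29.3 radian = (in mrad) 2.974e+04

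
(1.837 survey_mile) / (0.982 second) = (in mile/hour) 6734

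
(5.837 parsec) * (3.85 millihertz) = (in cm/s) 6.934e+16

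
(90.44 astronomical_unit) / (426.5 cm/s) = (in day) 3.672e+07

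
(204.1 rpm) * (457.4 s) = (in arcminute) 3.361e+07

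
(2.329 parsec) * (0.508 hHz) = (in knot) 7.097e+18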